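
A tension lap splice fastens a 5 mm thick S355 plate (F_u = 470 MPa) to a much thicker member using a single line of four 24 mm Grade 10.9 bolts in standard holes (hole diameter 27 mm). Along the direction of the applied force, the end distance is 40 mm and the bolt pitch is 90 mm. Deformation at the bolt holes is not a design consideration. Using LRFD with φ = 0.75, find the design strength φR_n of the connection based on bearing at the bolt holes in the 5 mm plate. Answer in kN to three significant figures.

Per bolt r_n = 1.5 l_c t F_u ≤ 3.0 d t F_u; upper limit = 3.0 × 24 × 5 × 470 / 1000 = 169.2 kN.
Edge bolt: l_c = 40 − 27/2 = 26.5 mm → 1.5 × 26.5 × 5 × 470 / 1000 = 93.41 → r_n = 93.41 kN.
Interior bolts: l_c = 90 − 27 = 63 mm → 1.5 × 63 × 5 × 470 / 1000 = 222.1 → r_n = 169.2 kN.
R_n = 1 × 93.41 + 3 × 169.2 = 601 kN.
Design strength φR_n = 0.75 × 601 = 451 kN.

451 kN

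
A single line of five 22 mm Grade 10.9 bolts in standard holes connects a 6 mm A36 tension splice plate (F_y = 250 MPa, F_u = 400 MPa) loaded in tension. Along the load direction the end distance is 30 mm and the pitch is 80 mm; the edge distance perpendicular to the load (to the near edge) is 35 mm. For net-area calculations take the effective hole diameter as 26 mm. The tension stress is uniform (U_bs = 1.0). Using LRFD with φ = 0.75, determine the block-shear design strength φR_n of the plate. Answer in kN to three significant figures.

Shear plane L_v = 30 + 4·80 = 350 mm; A_gv = 350 × 6 = 2100 mm².
A_nv = (350 − 4.5·26) × 6 = 1398 mm².
A_nt = (35 − 0.5·26) × 6 = 132 mm².
0.6 F_u A_nv = 335.5 kN; 0.6 F_y A_gv = 315 kN → shear yielding governs the shear term.
R_n = 315 + 1.0 × 400 × 132 / 1000 = 367.8 kN.
Design strength φR_n = 0.75 × 367.8 = 276 kN.

276 kN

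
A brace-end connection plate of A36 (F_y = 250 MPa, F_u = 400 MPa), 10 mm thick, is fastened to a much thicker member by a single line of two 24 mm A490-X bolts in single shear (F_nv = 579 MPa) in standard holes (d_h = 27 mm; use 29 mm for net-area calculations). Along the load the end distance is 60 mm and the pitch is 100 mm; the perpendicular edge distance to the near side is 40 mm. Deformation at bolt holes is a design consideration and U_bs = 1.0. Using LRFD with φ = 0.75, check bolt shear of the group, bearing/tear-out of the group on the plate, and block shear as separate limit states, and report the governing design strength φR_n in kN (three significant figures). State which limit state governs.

Bolt shear: A_b = π·24²/4 = 452.4 mm²; R_n = 579 × 452.4 × 2 × 1 / 1000 = 523.9 kN → 0.75 × 523.9 = 393 kN.
Bearing: edge l_c = 46.5, r_n = 223.2 kN; interior l_c = 73, r_n = 230.4 kN; R_n = 223.2 + 1·230.4 = 453.6 kN → 340 kN.
Block shear: A_gv = 1600, A_nv = 1165, A_nt = 255 mm²; R_n = min(0.6F_uA_nv, 0.6F_yA_gv) + U_bs·F_u·A_nt = 342 kN → 256 kN.
Block shear governs: 256 kN.

256 kN (block shear governs)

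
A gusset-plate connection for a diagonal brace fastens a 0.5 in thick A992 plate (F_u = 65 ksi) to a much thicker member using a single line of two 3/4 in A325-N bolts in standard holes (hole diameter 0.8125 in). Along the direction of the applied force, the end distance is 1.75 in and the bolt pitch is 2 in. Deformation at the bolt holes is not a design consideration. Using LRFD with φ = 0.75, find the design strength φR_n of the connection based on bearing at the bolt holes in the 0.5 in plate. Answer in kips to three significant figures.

92.5 kips

Per bolt r_n = 1.5 l_c t F_u ≤ 3.0 d t F_u; upper limit = 3.0 × 0.75 × 0.5 × 65 = 73.12 kips.
Edge bolt: l_c = 1.75 − 0.8125/2 = 1.344 in → 1.5 × 1.344 × 0.5 × 65 = 65.51 → r_n = 65.51 kips.
Interior bolts: l_c = 2 − 0.8125 = 1.188 in → 1.5 × 1.188 × 0.5 × 65 = 57.89 → r_n = 57.89 kips.
R_n = 1 × 65.51 + 1 × 57.89 = 123.4 kips.
Design strength φR_n = 0.75 × 123.4 = 92.5 kips.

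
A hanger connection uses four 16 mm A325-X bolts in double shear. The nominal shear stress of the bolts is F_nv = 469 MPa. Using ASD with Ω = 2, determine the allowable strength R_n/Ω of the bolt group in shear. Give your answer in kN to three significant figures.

377 kN

A_b = π × 16² / 4 = 201.1 mm².
R_n = F_nv · A_b · n · n_s = 469 × 201.1 × 4 × 2 / 1000 = 754.4 kN.
Allowable strength R_n/Ω = 754.4 / 2 = 377 kN.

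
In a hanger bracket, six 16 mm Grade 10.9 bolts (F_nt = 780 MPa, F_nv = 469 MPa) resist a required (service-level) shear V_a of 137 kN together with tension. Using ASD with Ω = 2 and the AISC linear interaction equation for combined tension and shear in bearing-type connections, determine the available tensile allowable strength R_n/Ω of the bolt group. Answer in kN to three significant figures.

384 kN

A_b = π·16²/4 = 201.1 mm²; f_rv = 137 × 1000 / (6 × 201.1) = 113.6 MPa.
F'_nt = 1.3 F_nt − (Ω F_nt / F_nv) f_rv = 1.3·780 − (2·780/469)·113.6 = 636.3 MPa, capped at F_nt → F'_nt = 636.3 MPa.
R_n = F'_nt · A_b · n = 636.3 × 201.1 × 6 / 1000 = 767.6 kN.
Allowable strength R_n/Ω = 767.6 / 2 = 384 kN.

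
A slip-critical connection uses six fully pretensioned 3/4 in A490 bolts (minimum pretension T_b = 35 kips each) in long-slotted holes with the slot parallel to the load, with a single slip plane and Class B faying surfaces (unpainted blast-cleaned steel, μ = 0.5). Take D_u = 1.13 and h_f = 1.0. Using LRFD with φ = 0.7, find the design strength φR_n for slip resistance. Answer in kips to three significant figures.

83.1 kips

R_n = μ · D_u · h_f · T_b · n_s · n_b = 0.5 × 1.13 × 1.0 × 35 × 1 × 6 = 118.6 kips.
Design strength φR_n = 0.7 × 118.6 = 83.1 kips.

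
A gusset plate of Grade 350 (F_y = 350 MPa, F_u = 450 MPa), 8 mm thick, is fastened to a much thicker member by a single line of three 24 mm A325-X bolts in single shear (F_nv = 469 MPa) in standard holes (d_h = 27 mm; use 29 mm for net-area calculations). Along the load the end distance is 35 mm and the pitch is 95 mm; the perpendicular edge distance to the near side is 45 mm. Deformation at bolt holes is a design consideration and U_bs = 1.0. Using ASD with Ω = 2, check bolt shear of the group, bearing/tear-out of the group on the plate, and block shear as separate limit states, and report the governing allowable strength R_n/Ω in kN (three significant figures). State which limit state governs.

Bolt shear: A_b = π·24²/4 = 452.4 mm²; R_n = 469 × 452.4 × 3 × 1 / 1000 = 636.5 kN → 636.5 / 2 = 318 kN.
Bearing: edge l_c = 21.5, r_n = 92.88 kN; interior l_c = 68, r_n = 207.4 kN; R_n = 92.88 + 2·207.4 = 507.6 kN → 254 kN.
Block shear: A_gv = 1800, A_nv = 1220, A_nt = 244 mm²; R_n = min(0.6F_uA_nv, 0.6F_yA_gv) + U_bs·F_u·A_nt = 439.2 kN → 220 kN.
Block shear governs: 220 kN.

220 kN (block shear governs)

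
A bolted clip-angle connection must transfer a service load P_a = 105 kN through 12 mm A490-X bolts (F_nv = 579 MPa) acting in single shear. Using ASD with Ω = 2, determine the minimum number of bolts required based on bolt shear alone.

A_b = π·12²/4 = 113.1 mm².
Per-bolt allowable strength R_n/Ω = 579 × 113.1 × 1 / 1000 / 2 = 32.74 kN.
n ≥ 105 / 32.74 = 3.207 → use 4 bolts.

4 bolts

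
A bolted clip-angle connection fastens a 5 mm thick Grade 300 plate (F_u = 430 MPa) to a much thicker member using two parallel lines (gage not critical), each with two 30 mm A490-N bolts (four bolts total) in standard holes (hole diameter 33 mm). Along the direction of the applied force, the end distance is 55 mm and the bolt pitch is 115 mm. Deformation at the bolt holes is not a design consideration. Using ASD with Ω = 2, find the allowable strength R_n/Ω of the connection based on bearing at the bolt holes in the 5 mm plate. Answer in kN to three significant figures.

318 kN

Per bolt r_n = 1.5 l_c t F_u ≤ 3.0 d t F_u; upper limit = 3.0 × 30 × 5 × 430 / 1000 = 193.5 kN.
Edge bolt: l_c = 55 − 33/2 = 38.5 mm → 1.5 × 38.5 × 5 × 430 / 1000 = 124.2 → r_n = 124.2 kN.
Interior bolts: l_c = 115 − 33 = 82 mm → 1.5 × 82 × 5 × 430 / 1000 = 264.4 → r_n = 193.5 kN.
R_n = 2 × 124.2 + 2 × 193.5 = 635.3 kN.
Allowable strength R_n/Ω = 635.3 / 2 = 318 kN.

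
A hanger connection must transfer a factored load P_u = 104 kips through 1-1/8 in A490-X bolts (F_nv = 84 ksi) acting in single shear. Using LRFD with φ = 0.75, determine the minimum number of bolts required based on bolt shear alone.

A_b = π·1.125²/4 = 0.994 in².
Per-bolt design strength φR_n = 0.75 × 84 × 0.994 × 1 = 62.62 kips.
n ≥ 104 / 62.62 = 1.661 → use 2 bolts.

2 bolts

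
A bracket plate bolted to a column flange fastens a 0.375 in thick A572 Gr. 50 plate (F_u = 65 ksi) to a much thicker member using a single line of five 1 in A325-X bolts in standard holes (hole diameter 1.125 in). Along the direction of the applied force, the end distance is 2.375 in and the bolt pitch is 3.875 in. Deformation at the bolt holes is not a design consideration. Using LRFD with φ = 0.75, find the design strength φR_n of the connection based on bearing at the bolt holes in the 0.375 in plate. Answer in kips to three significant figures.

269 kips

Per bolt r_n = 1.5 l_c t F_u ≤ 3.0 d t F_u; upper limit = 3.0 × 1 × 0.375 × 65 = 73.12 kips.
Edge bolt: l_c = 2.375 − 1.125/2 = 1.812 in → 1.5 × 1.812 × 0.375 × 65 = 66.27 → r_n = 66.27 kips.
Interior bolts: l_c = 3.875 − 1.125 = 2.75 in → 1.5 × 2.75 × 0.375 × 65 = 100.5 → r_n = 73.12 kips.
R_n = 1 × 66.27 + 4 × 73.12 = 358.8 kips.
Design strength φR_n = 0.75 × 358.8 = 269 kips.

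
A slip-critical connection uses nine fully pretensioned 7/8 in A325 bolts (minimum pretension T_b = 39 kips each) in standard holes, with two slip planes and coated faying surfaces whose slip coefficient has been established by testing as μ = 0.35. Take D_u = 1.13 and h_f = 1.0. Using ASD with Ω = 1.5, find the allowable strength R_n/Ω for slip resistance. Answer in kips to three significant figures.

R_n = μ · D_u · h_f · T_b · n_s · n_b = 0.35 × 1.13 × 1.0 × 39 × 2 × 9 = 277.6 kips.
Allowable strength R_n/Ω = 277.6 / 1.5 = 185 kips.

185 kips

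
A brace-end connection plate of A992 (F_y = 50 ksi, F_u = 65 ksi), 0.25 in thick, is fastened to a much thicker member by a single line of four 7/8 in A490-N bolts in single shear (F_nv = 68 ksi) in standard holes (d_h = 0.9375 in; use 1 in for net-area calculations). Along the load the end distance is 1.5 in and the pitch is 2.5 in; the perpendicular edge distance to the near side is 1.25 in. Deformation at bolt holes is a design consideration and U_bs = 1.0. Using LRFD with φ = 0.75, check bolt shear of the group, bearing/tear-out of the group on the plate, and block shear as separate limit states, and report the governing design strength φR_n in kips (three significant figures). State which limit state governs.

Bolt shear: A_b = π·0.875²/4 = 0.6013 in²; R_n = 68 × 0.6013 × 4 × 1 = 163.6 kips → 0.75 × 163.6 = 123 kips.
Bearing: edge l_c = 1.031, r_n = 20.11 kips; interior l_c = 1.562, r_n = 30.47 kips; R_n = 20.11 + 3·30.47 = 111.5 kips → 83.6 kips.
Block shear: A_gv = 2.25, A_nv = 1.375, A_nt = 0.1875 in²; R_n = min(0.6F_uA_nv, 0.6F_yA_gv) + U_bs·F_u·A_nt = 65.81 kips → 49.4 kips.
Block shear governs: 49.4 kips.

49.4 kips (block shear governs)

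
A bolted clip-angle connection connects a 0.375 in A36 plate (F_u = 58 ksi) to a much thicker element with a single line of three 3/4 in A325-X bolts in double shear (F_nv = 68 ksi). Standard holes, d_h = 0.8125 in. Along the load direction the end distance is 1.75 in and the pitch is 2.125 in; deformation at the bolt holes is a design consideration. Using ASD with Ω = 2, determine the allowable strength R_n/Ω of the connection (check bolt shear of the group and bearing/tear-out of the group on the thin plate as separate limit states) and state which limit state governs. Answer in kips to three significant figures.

51.8 kips (bearing governs)

Bolt shear: A_b = π·0.75²/4 = 0.4418 in²; R_n = 68 × 0.4418 × 3 × 2 = 180.2 kips → 180.2 / 2 = 90.1 kips.
Bearing (1.2 l_c t F_u ≤ 2.4 d t F_u): upper limit = 2.4·0.75·0.375·58 = 39.15 kips.
  Edge l_c = 1.75 − 0.8125/2 = 1.344 → r_n = 35.07 kips; interior l_c = 2.125 − 0.8125 = 1.312 → r_n = 34.26 kips.
  R_n,bearing = 1·35.07 + 2·34.26 = 103.6 kips → 103.6 / 2 = 51.8 kips.
Bearing governs: 51.8 kips.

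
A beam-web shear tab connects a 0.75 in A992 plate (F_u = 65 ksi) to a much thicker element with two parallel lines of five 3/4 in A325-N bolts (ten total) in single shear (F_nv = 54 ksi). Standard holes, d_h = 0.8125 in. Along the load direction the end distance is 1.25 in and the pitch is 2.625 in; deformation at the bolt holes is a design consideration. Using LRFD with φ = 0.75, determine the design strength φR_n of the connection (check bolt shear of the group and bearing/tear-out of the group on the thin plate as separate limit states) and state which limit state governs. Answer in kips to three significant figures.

Bolt shear: A_b = π·0.75²/4 = 0.4418 in²; R_n = 54 × 0.4418 × 10 × 1 = 238.6 kips → 0.75 × 238.6 = 179 kips.
Bearing (1.2 l_c t F_u ≤ 2.4 d t F_u): upper limit = 2.4·0.75·0.75·65 = 87.75 kips.
  Edge l_c = 1.25 − 0.8125/2 = 0.8438 → r_n = 49.36 kips; interior l_c = 2.625 − 0.8125 = 1.812 → r_n = 87.75 kips.
  R_n,bearing = 2·49.36 + 8·87.75 = 800.7 kips → 0.75 × 800.7 = 601 kips.
Bolt shear governs: 179 kips.

179 kips (bolt shear governs)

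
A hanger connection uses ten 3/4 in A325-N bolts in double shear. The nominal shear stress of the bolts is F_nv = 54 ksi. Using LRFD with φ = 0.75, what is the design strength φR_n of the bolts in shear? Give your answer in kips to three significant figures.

A_b = π × 0.75² / 4 = 0.4418 in².
R_n = F_nv · A_b · n · n_s = 54 × 0.4418 × 10 × 2 = 477.1 kips.
Design strength φR_n = 0.75 × 477.1 = 358 kips.

358 kips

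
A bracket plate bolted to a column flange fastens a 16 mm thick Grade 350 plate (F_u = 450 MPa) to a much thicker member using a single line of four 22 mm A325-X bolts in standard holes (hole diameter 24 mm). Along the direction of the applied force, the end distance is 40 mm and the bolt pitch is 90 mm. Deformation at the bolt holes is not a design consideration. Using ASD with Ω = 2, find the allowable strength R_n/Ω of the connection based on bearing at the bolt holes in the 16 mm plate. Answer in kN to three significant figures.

Per bolt r_n = 1.5 l_c t F_u ≤ 3.0 d t F_u; upper limit = 3.0 × 22 × 16 × 450 / 1000 = 475.2 kN.
Edge bolt: l_c = 40 − 24/2 = 28 mm → 1.5 × 28 × 16 × 450 / 1000 = 302.4 → r_n = 302.4 kN.
Interior bolts: l_c = 90 − 24 = 66 mm → 1.5 × 66 × 16 × 450 / 1000 = 712.8 → r_n = 475.2 kN.
R_n = 1 × 302.4 + 3 × 475.2 = 1728 kN.
Allowable strength R_n/Ω = 1728 / 2 = 864 kN.

864 kN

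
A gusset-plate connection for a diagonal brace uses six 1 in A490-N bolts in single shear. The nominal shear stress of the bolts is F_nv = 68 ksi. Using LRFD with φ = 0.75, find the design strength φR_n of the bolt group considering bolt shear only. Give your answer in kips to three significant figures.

240 kips

A_b = π × 1² / 4 = 0.7854 in².
R_n = F_nv · A_b · n · n_s = 68 × 0.7854 × 6 × 1 = 320.4 kips.
Design strength φR_n = 0.75 × 320.4 = 240 kips.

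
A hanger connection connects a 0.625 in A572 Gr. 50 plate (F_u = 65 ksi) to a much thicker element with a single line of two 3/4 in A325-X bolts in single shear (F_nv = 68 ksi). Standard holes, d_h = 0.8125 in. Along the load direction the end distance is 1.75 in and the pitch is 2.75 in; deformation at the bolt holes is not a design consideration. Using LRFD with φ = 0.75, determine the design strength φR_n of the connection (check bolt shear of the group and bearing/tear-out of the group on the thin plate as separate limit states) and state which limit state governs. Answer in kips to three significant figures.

45.1 kips (bolt shear governs)

Bolt shear: A_b = π·0.75²/4 = 0.4418 in²; R_n = 68 × 0.4418 × 2 × 1 = 60.08 kips → 0.75 × 60.08 = 45.1 kips.
Bearing (1.5 l_c t F_u ≤ 3.0 d t F_u): upper limit = 3.0·0.75·0.625·65 = 91.41 kips.
  Edge l_c = 1.75 − 0.8125/2 = 1.344 → r_n = 81.88 kips; interior l_c = 2.75 − 0.8125 = 1.938 → r_n = 91.41 kips.
  R_n,bearing = 1·81.88 + 1·91.41 = 173.3 kips → 0.75 × 173.3 = 130 kips.
Bolt shear governs: 45.1 kips.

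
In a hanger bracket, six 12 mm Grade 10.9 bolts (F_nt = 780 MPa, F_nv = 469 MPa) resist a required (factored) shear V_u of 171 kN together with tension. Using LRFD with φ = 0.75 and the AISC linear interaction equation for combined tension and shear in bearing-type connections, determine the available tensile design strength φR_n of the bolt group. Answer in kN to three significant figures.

232 kN

A_b = π·12²/4 = 113.1 mm²; f_rv = 171 × 1000 / (6 × 113.1) = 252 MPa.
F'_nt = 1.3 F_nt − (F_nt / φF_nv) f_rv = 1.3·780 − (780/(0.75·469))·252 = 455.2 MPa, capped at F_nt → F'_nt = 455.2 MPa.
R_n = F'_nt · A_b · n = 455.2 × 113.1 × 6 / 1000 = 308.9 kN.
Design strength φR_n = 0.75 × 308.9 = 232 kN.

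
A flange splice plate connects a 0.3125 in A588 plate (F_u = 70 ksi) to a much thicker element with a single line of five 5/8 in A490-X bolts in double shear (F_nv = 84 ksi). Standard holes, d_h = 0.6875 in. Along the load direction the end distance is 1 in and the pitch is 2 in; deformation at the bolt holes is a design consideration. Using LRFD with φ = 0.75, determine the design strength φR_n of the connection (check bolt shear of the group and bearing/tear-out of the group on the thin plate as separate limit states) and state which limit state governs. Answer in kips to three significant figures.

Bolt shear: A_b = π·0.625²/4 = 0.3068 in²; R_n = 84 × 0.3068 × 5 × 2 = 257.7 kips → 0.75 × 257.7 = 193 kips.
Bearing (1.2 l_c t F_u ≤ 2.4 d t F_u): upper limit = 2.4·0.625·0.3125·70 = 32.81 kips.
  Edge l_c = 1 − 0.6875/2 = 0.6562 → r_n = 17.23 kips; interior l_c = 2 − 0.6875 = 1.312 → r_n = 32.81 kips.
  R_n,bearing = 1·17.23 + 4·32.81 = 148.5 kips → 0.75 × 148.5 = 111 kips.
Bearing governs: 111 kips.

111 kips (bearing governs)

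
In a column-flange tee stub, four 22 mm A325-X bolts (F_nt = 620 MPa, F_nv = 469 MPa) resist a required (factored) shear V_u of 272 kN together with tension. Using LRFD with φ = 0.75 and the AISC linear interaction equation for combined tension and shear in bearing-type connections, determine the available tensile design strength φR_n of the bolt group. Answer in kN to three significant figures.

A_b = π·22²/4 = 380.1 mm²; f_rv = 272 × 1000 / (4 × 380.1) = 178.9 MPa.
F'_nt = 1.3 F_nt − (F_nt / φF_nv) f_rv = 1.3·620 − (620/(0.75·469))·178.9 = 490.7 MPa, capped at F_nt → F'_nt = 490.7 MPa.
R_n = F'_nt · A_b · n = 490.7 × 380.1 × 4 / 1000 = 746.1 kN.
Design strength φR_n = 0.75 × 746.1 = 560 kN.

560 kN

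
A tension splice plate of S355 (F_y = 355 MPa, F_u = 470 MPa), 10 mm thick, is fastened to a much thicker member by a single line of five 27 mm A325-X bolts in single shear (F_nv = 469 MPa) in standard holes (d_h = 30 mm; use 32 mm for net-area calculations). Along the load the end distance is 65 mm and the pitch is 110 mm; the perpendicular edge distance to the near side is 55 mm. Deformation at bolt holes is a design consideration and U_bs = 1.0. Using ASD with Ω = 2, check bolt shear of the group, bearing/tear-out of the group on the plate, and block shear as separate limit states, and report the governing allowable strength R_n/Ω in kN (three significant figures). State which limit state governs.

601 kN (block shear governs)

Bolt shear: A_b = π·27²/4 = 572.6 mm²; R_n = 469 × 572.6 × 5 × 1 / 1000 = 1343 kN → 1343 / 2 = 671 kN.
Bearing: edge l_c = 50, r_n = 282 kN; interior l_c = 80, r_n = 304.6 kN; R_n = 282 + 4·304.6 = 1500 kN → 750 kN.
Block shear: A_gv = 5050, A_nv = 3610, A_nt = 390 mm²; R_n = min(0.6F_uA_nv, 0.6F_yA_gv) + U_bs·F_u·A_nt = 1201 kN → 601 kN.
Block shear governs: 601 kN.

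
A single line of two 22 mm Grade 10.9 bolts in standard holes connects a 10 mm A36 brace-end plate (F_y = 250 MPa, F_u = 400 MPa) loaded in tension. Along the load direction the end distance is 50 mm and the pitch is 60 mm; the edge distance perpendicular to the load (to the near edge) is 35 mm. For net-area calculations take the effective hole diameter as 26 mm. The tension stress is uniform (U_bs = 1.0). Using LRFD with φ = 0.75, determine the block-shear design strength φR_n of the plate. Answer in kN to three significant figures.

Shear plane L_v = 50 + 1·60 = 110 mm; A_gv = 110 × 10 = 1100 mm².
A_nv = (110 − 1.5·26) × 10 = 710 mm².
A_nt = (35 − 0.5·26) × 10 = 220 mm².
0.6 F_u A_nv = 170.4 kN; 0.6 F_y A_gv = 165 kN → shear yielding governs the shear term.
R_n = 165 + 1.0 × 400 × 220 / 1000 = 253 kN.
Design strength φR_n = 0.75 × 253 = 190 kN.

190 kN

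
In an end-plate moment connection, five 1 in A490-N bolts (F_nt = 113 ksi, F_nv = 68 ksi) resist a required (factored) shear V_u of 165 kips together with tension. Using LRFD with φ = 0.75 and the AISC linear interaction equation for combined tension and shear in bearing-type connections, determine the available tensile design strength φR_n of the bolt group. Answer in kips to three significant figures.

A_b = π·1²/4 = 0.7854 in²; f_rv = 165 / (5 × 0.7854) = 42.02 ksi.
F'_nt = 1.3 F_nt − (F_nt / φF_nv) f_rv = 1.3·113 − (113/(0.75·68))·42.02 = 53.8 ksi, capped at F_nt → F'_nt = 53.8 ksi.
R_n = F'_nt · A_b · n = 53.8 × 0.7854 × 5 = 211.3 kips.
Design strength φR_n = 0.75 × 211.3 = 158 kips.

158 kips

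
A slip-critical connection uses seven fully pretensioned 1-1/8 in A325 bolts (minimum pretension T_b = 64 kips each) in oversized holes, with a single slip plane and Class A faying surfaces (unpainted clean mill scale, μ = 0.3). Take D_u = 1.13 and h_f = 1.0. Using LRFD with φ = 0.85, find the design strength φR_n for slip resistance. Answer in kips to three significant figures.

129 kips

R_n = μ · D_u · h_f · T_b · n_s · n_b = 0.3 × 1.13 × 1.0 × 64 × 1 × 7 = 151.9 kips.
Design strength φR_n = 0.85 × 151.9 = 129 kips.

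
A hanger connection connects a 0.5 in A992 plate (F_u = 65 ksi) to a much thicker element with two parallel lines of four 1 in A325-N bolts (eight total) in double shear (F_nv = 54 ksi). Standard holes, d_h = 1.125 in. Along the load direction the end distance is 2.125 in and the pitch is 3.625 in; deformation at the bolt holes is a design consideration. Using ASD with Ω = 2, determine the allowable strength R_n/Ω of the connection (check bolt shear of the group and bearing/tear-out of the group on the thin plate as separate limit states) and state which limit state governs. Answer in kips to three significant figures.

Bolt shear: A_b = π·1²/4 = 0.7854 in²; R_n = 54 × 0.7854 × 8 × 2 = 678.6 kips → 678.6 / 2 = 339 kips.
Bearing (1.2 l_c t F_u ≤ 2.4 d t F_u): upper limit = 2.4·1·0.5·65 = 78 kips.
  Edge l_c = 2.125 − 1.125/2 = 1.562 → r_n = 60.94 kips; interior l_c = 3.625 − 1.125 = 2.5 → r_n = 78 kips.
  R_n,bearing = 2·60.94 + 6·78 = 589.9 kips → 589.9 / 2 = 295 kips.
Bearing governs: 295 kips.

295 kips (bearing governs)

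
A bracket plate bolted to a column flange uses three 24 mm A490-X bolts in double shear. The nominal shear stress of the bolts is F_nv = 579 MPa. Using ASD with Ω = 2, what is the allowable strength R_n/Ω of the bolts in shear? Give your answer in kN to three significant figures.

A_b = π × 24² / 4 = 452.4 mm².
R_n = F_nv · A_b · n · n_s = 579 × 452.4 × 3 × 2 / 1000 = 1572 kN.
Allowable strength R_n/Ω = 1572 / 2 = 786 kN.

786 kN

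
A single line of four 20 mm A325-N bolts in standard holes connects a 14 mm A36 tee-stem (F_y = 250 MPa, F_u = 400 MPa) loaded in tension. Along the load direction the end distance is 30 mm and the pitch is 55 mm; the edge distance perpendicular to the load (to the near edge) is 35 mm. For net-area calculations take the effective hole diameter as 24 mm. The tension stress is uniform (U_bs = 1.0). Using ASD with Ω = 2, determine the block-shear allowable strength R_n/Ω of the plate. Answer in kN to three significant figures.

251 kN

Shear plane L_v = 30 + 3·55 = 195 mm; A_gv = 195 × 14 = 2730 mm².
A_nv = (195 − 3.5·24) × 14 = 1554 mm².
A_nt = (35 − 0.5·24) × 14 = 322 mm².
0.6 F_u A_nv = 373 kN; 0.6 F_y A_gv = 409.5 kN → shear rupture governs the shear term.
R_n = 373 + 1.0 × 400 × 322 / 1000 = 501.8 kN.
Allowable strength R_n/Ω = 501.8 / 2 = 251 kN.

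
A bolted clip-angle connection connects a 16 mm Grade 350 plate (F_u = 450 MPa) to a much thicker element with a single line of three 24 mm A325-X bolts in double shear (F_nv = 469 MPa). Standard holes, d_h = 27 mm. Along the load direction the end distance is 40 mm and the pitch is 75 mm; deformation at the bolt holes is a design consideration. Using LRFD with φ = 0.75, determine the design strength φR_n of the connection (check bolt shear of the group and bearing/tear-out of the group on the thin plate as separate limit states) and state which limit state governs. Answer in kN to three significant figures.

794 kN (bearing governs)

Bolt shear: A_b = π·24²/4 = 452.4 mm²; R_n = 469 × 452.4 × 3 × 2 / 1000 = 1273 kN → 0.75 × 1273 = 955 kN.
Bearing (1.2 l_c t F_u ≤ 2.4 d t F_u): upper limit = 2.4·24·16·450 / 1000 = 414.7 kN.
  Edge l_c = 40 − 27/2 = 26.5 → r_n = 229 kN; interior l_c = 75 − 27 = 48 → r_n = 414.7 kN.
  R_n,bearing = 1·229 + 2·414.7 = 1058 kN → 0.75 × 1058 = 794 kN.
Bearing governs: 794 kN.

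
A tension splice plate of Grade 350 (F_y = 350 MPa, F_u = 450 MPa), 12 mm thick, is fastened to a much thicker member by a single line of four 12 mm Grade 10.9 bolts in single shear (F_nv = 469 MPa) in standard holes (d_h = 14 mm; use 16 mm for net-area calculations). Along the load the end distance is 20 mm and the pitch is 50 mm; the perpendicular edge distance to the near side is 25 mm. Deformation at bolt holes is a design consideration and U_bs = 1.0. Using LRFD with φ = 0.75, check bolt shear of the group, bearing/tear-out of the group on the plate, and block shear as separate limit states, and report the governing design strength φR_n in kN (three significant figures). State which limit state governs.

Bolt shear: A_b = π·12²/4 = 113.1 mm²; R_n = 469 × 113.1 × 4 × 1 / 1000 = 212.2 kN → 0.75 × 212.2 = 159 kN.
Bearing: edge l_c = 13, r_n = 84.24 kN; interior l_c = 36, r_n = 155.5 kN; R_n = 84.24 + 3·155.5 = 550.8 kN → 413 kN.
Block shear: A_gv = 2040, A_nv = 1368, A_nt = 204 mm²; R_n = min(0.6F_uA_nv, 0.6F_yA_gv) + U_bs·F_u·A_nt = 461.2 kN → 346 kN.
Bolt shear governs: 159 kN.

159 kN (bolt shear governs)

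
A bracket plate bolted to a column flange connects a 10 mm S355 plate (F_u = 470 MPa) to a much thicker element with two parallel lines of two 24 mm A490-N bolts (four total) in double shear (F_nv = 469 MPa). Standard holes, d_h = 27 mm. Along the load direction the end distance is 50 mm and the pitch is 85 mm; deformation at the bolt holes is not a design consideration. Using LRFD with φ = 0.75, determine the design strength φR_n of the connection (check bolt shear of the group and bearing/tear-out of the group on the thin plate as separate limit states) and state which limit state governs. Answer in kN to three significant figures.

894 kN (bearing governs)

Bolt shear: A_b = π·24²/4 = 452.4 mm²; R_n = 469 × 452.4 × 4 × 2 / 1000 = 1697 kN → 0.75 × 1697 = 1270 kN.
Bearing (1.5 l_c t F_u ≤ 3.0 d t F_u): upper limit = 3.0·24·10·470 / 1000 = 338.4 kN.
  Edge l_c = 50 − 27/2 = 36.5 → r_n = 257.3 kN; interior l_c = 85 − 27 = 58 → r_n = 338.4 kN.
  R_n,bearing = 2·257.3 + 2·338.4 = 1191 kN → 0.75 × 1191 = 894 kN.
Bearing governs: 894 kN.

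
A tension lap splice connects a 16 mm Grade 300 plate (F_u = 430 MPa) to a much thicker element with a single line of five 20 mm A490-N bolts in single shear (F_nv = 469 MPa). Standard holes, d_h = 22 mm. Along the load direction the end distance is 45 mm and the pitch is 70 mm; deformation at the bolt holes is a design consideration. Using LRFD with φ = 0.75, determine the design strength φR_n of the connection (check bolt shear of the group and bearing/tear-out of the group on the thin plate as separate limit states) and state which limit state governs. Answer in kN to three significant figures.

Bolt shear: A_b = π·20²/4 = 314.2 mm²; R_n = 469 × 314.2 × 5 × 1 / 1000 = 736.7 kN → 0.75 × 736.7 = 553 kN.
Bearing (1.2 l_c t F_u ≤ 2.4 d t F_u): upper limit = 2.4·20·16·430 / 1000 = 330.2 kN.
  Edge l_c = 45 − 22/2 = 34 → r_n = 280.7 kN; interior l_c = 70 − 22 = 48 → r_n = 330.2 kN.
  R_n,bearing = 1·280.7 + 4·330.2 = 1602 kN → 0.75 × 1602 = 1200 kN.
Bolt shear governs: 553 kN.

553 kN (bolt shear governs)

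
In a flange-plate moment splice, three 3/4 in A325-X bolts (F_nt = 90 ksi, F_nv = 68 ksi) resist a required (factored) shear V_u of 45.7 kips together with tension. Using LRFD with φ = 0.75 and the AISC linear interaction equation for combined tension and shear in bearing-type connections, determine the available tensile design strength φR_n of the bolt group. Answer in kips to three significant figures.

55.8 kips

A_b = π·0.75²/4 = 0.4418 in²; f_rv = 45.7 / (3 × 0.4418) = 34.48 ksi.
F'_nt = 1.3 F_nt − (F_nt / φF_nv) f_rv = 1.3·90 − (90/(0.75·68))·34.48 = 56.15 ksi, capped at F_nt → F'_nt = 56.15 ksi.
R_n = F'_nt · A_b · n = 56.15 × 0.4418 × 3 = 74.42 kips.
Design strength φR_n = 0.75 × 74.42 = 55.8 kips.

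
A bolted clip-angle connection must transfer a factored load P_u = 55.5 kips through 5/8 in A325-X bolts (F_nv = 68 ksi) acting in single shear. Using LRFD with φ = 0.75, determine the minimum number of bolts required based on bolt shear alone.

4 bolts

A_b = π·0.625²/4 = 0.3068 in².
Per-bolt design strength φR_n = 0.75 × 68 × 0.3068 × 1 = 15.65 kips.
n ≥ 55.5 / 15.65 = 3.547 → use 4 bolts.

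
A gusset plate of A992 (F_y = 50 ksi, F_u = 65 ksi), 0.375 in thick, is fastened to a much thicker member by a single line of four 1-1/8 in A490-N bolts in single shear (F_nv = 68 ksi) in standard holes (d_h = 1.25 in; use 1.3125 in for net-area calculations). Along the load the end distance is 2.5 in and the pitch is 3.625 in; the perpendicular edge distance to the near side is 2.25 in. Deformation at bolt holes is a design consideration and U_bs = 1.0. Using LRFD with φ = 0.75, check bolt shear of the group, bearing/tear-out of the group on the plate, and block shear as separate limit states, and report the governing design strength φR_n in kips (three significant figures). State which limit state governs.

125 kips (block shear governs)

Bolt shear: A_b = π·1.125²/4 = 0.994 in²; R_n = 68 × 0.994 × 4 × 1 = 270.4 kips → 0.75 × 270.4 = 203 kips.
Bearing: edge l_c = 1.875, r_n = 54.84 kips; interior l_c = 2.375, r_n = 65.81 kips; R_n = 54.84 + 3·65.81 = 252.3 kips → 189 kips.
Block shear: A_gv = 5.016, A_nv = 3.293, A_nt = 0.5977 in²; R_n = min(0.6F_uA_nv, 0.6F_yA_gv) + U_bs·F_u·A_nt = 167.3 kips → 125 kips.
Block shear governs: 125 kips.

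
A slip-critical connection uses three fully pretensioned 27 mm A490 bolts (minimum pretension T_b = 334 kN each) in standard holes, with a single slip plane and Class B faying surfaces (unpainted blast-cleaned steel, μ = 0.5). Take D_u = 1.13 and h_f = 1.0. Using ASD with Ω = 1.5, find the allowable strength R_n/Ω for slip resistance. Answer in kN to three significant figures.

R_n = μ · D_u · h_f · T_b · n_s · n_b = 0.5 × 1.13 × 1.0 × 334 × 1 × 3 = 566.1 kN.
Allowable strength R_n/Ω = 566.1 / 1.5 = 377 kN.

377 kN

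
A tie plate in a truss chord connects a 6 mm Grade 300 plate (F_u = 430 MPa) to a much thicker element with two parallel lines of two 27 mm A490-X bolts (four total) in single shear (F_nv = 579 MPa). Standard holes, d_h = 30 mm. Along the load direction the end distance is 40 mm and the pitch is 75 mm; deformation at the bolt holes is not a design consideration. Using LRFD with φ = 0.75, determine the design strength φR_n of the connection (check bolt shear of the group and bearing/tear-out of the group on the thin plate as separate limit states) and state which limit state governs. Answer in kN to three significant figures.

Bolt shear: A_b = π·27²/4 = 572.6 mm²; R_n = 579 × 572.6 × 4 × 1 / 1000 = 1326 kN → 0.75 × 1326 = 995 kN.
Bearing (1.5 l_c t F_u ≤ 3.0 d t F_u): upper limit = 3.0·27·6·430 / 1000 = 209 kN.
  Edge l_c = 40 − 30/2 = 25 → r_n = 96.75 kN; interior l_c = 75 − 30 = 45 → r_n = 174.2 kN.
  R_n,bearing = 2·96.75 + 2·174.2 = 541.8 kN → 0.75 × 541.8 = 406 kN.
Bearing governs: 406 kN.

406 kN (bearing governs)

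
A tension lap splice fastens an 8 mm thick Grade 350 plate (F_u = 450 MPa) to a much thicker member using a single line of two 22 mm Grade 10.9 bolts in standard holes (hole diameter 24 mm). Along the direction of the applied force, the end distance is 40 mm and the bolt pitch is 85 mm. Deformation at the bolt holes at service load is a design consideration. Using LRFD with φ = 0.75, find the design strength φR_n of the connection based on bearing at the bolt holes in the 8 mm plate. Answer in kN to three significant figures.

233 kN

Per bolt r_n = 1.2 l_c t F_u ≤ 2.4 d t F_u; upper limit = 2.4 × 22 × 8 × 450 / 1000 = 190.1 kN.
Edge bolt: l_c = 40 − 24/2 = 28 mm → 1.2 × 28 × 8 × 450 / 1000 = 121 → r_n = 121 kN.
Interior bolts: l_c = 85 − 24 = 61 mm → 1.2 × 61 × 8 × 450 / 1000 = 263.5 → r_n = 190.1 kN.
R_n = 1 × 121 + 1 × 190.1 = 311 kN.
Design strength φR_n = 0.75 × 311 = 233 kN.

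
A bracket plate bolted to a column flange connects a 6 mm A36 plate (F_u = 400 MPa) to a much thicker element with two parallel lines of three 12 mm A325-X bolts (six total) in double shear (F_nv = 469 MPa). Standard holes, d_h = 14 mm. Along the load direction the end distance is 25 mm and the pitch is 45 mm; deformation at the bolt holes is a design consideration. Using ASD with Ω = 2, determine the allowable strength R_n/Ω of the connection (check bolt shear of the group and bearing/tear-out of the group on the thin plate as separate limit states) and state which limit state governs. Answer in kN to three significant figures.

190 kN (bearing governs)

Bolt shear: A_b = π·12²/4 = 113.1 mm²; R_n = 469 × 113.1 × 6 × 2 / 1000 = 636.5 kN → 636.5 / 2 = 318 kN.
Bearing (1.2 l_c t F_u ≤ 2.4 d t F_u): upper limit = 2.4·12·6·400 / 1000 = 69.12 kN.
  Edge l_c = 25 − 14/2 = 18 → r_n = 51.84 kN; interior l_c = 45 − 14 = 31 → r_n = 69.12 kN.
  R_n,bearing = 2·51.84 + 4·69.12 = 380.2 kN → 380.2 / 2 = 190 kN.
Bearing governs: 190 kN.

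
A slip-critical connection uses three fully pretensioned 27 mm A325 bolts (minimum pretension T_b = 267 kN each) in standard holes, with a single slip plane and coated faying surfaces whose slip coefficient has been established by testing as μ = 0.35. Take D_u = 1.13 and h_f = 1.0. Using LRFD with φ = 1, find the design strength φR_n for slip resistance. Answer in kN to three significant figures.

R_n = μ · D_u · h_f · T_b · n_s · n_b = 0.35 × 1.13 × 1.0 × 267 × 1 × 3 = 316.8 kN.
Design strength φR_n = 1 × 316.8 = 317 kN.

317 kN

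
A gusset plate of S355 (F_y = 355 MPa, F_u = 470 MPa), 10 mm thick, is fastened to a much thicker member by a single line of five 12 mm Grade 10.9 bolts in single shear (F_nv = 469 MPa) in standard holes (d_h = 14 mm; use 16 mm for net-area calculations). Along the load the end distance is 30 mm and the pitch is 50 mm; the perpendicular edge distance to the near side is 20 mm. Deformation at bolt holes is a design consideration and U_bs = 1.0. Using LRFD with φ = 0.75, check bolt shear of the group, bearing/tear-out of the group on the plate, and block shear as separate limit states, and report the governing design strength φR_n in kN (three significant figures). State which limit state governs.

Bolt shear: A_b = π·12²/4 = 113.1 mm²; R_n = 469 × 113.1 × 5 × 1 / 1000 = 265.2 kN → 0.75 × 265.2 = 199 kN.
Bearing: edge l_c = 23, r_n = 129.7 kN; interior l_c = 36, r_n = 135.4 kN; R_n = 129.7 + 4·135.4 = 671.2 kN → 503 kN.
Block shear: A_gv = 2300, A_nv = 1580, A_nt = 120 mm²; R_n = min(0.6F_uA_nv, 0.6F_yA_gv) + U_bs·F_u·A_nt = 502 kN → 376 kN.
Bolt shear governs: 199 kN.

199 kN (bolt shear governs)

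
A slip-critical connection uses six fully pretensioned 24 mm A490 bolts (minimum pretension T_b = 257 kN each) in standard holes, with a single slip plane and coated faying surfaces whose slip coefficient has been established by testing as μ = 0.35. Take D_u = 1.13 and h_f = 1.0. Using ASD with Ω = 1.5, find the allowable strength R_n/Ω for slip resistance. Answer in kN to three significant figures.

R_n = μ · D_u · h_f · T_b · n_s · n_b = 0.35 × 1.13 × 1.0 × 257 × 1 × 6 = 609.9 kN.
Allowable strength R_n/Ω = 609.9 / 1.5 = 407 kN.

407 kN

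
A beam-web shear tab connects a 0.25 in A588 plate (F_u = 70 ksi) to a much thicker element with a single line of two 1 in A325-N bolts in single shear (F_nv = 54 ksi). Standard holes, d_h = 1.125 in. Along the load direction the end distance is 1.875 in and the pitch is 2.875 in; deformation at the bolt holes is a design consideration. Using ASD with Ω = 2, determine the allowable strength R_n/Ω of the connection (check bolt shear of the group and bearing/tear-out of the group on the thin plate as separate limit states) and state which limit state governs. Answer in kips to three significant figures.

32.2 kips (bearing governs)

Bolt shear: A_b = π·1²/4 = 0.7854 in²; R_n = 54 × 0.7854 × 2 × 1 = 84.82 kips → 84.82 / 2 = 42.4 kips.
Bearing (1.2 l_c t F_u ≤ 2.4 d t F_u): upper limit = 2.4·1·0.25·70 = 42 kips.
  Edge l_c = 1.875 − 1.125/2 = 1.312 → r_n = 27.56 kips; interior l_c = 2.875 − 1.125 = 1.75 → r_n = 36.75 kips.
  R_n,bearing = 1·27.56 + 1·36.75 = 64.31 kips → 64.31 / 2 = 32.2 kips.
Bearing governs: 32.2 kips.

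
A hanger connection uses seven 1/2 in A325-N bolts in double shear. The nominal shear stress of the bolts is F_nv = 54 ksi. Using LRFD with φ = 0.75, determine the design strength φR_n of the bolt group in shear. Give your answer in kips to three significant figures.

A_b = π × 0.5² / 4 = 0.1963 in².
R_n = F_nv · A_b · n · n_s = 54 × 0.1963 × 7 × 2 = 148.4 kips.
Design strength φR_n = 0.75 × 148.4 = 111 kips.

111 kips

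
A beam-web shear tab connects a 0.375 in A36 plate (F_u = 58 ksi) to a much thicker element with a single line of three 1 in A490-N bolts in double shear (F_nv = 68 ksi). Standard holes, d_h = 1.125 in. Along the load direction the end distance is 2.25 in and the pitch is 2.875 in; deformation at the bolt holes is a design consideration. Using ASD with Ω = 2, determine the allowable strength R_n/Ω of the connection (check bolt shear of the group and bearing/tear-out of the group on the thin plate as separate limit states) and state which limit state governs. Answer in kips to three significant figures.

67.7 kips (bearing governs)

Bolt shear: A_b = π·1²/4 = 0.7854 in²; R_n = 68 × 0.7854 × 3 × 2 = 320.4 kips → 320.4 / 2 = 160 kips.
Bearing (1.2 l_c t F_u ≤ 2.4 d t F_u): upper limit = 2.4·1·0.375·58 = 52.2 kips.
  Edge l_c = 2.25 − 1.125/2 = 1.688 → r_n = 44.04 kips; interior l_c = 2.875 − 1.125 = 1.75 → r_n = 45.68 kips.
  R_n,bearing = 1·44.04 + 2·45.68 = 135.4 kips → 135.4 / 2 = 67.7 kips.
Bearing governs: 67.7 kips.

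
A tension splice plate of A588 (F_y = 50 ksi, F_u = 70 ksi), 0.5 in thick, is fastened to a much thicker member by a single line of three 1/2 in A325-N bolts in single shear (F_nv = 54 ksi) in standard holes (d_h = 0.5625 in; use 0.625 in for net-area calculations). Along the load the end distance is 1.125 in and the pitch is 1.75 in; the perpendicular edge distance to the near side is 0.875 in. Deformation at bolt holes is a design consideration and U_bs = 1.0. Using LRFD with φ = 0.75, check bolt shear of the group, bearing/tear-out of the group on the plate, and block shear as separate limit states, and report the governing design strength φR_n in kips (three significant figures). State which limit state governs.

Bolt shear: A_b = π·0.5²/4 = 0.1963 in²; R_n = 54 × 0.1963 × 3 × 1 = 31.81 kips → 0.75 × 31.81 = 23.9 kips.
Bearing: edge l_c = 0.8438, r_n = 35.44 kips; interior l_c = 1.188, r_n = 42 kips; R_n = 35.44 + 2·42 = 119.4 kips → 89.6 kips.
Block shear: A_gv = 2.312, A_nv = 1.531, A_nt = 0.2812 in²; R_n = min(0.6F_uA_nv, 0.6F_yA_gv) + U_bs·F_u·A_nt = 84 kips → 63 kips.
Bolt shear governs: 23.9 kips.

23.9 kips (bolt shear governs)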